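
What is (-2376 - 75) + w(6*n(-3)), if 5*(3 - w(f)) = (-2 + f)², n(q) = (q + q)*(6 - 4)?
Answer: -17716/5 ≈ -3543.2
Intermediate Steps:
n(q) = 4*q (n(q) = (2*q)*2 = 4*q)
w(f) = 3 - (-2 + f)²/5
(-2376 - 75) + w(6*n(-3)) = (-2376 - 75) + (3 - (-2 + 6*(4*(-3)))²/5) = -2451 + (3 - (-2 + 6*(-12))²/5) = -2451 + (3 - (-2 - 72)²/5) = -2451 + (3 - ⅕*(-74)²) = -2451 + (3 - ⅕*5476) = -2451 + (3 - 5476/5) = -2451 - 5461/5 = -17716/5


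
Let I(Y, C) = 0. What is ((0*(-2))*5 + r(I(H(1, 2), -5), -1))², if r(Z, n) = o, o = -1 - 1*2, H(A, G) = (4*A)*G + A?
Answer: 9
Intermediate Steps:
H(A, G) = A + 4*A*G (H(A, G) = 4*A*G + A = A + 4*A*G)
o = -3 (o = -1 - 2 = -3)
r(Z, n) = -3
((0*(-2))*5 + r(I(H(1, 2), -5), -1))² = ((0*(-2))*5 - 3)² = (0*5 - 3)² = (0 - 3)² = (-3)² = 9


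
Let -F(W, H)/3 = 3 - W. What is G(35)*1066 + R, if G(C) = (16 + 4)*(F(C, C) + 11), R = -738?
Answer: 2280502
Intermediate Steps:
F(W, H) = -9 + 3*W (F(W, H) = -3*(3 - W) = -9 + 3*W)
G(C) = 40 + 60*C (G(C) = (16 + 4)*((-9 + 3*C) + 11) = 20*(2 + 3*C) = 40 + 60*C)
G(35)*1066 + R = (40 + 60*35)*1066 - 738 = (40 + 2100)*1066 - 738 = 2140*1066 - 738 = 2281240 - 738 = 2280502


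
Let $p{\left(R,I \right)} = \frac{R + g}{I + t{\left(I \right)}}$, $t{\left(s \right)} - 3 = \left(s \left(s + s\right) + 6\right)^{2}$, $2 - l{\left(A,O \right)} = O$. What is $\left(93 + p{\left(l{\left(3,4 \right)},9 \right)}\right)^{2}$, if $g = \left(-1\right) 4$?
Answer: $\frac{191543649649}{22146436} \approx 8649.0$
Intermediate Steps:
$g = -4$
$l{\left(A,O \right)} = 2 - O$
$t{\left(s \right)} = 3 + \left(6 + 2 s^{2}\right)^{2}$ ($t{\left(s \right)} = 3 + \left(s \left(s + s\right) + 6\right)^{2} = 3 + \left(s 2 s + 6\right)^{2} = 3 + \left(2 s^{2} + 6\right)^{2} = 3 + \left(6 + 2 s^{2}\right)^{2}$)
$p{\left(R,I \right)} = \frac{-4 + R}{3 + I + 4 \left(3 + I^{2}\right)^{2}}$ ($p{\left(R,I \right)} = \frac{R - 4}{I + \left(3 + 4 \left(3 + I^{2}\right)^{2}\right)} = \frac{-4 + R}{3 + I + 4 \left(3 + I^{2}\right)^{2}}$)
$\left(93 + p{\left(l{\left(3,4 \right)},9 \right)}\right)^{2} = \left(93 + \frac{-4 + \left(2 - 4\right)}{3 + 9 + 4 \left(3 + 9^{2}\right)^{2}}\right)^{2} = \left(93 + \frac{-4 + \left(2 - 4\right)}{3 + 9 + 4 \left(3 + 81\right)^{2}}\right)^{2} = \left(93 + \frac{-4 - 2}{3 + 9 + 4 \cdot 84^{2}}\right)^{2} = \left(93 + \frac{1}{3 + 9 + 4 \cdot 7056} \left(-6\right)\right)^{2} = \left(93 + \frac{1}{3 + 9 + 28224} \left(-6\right)\right)^{2} = \left(93 + \frac{1}{28236} \left(-6\right)\right)^{2} = \left(93 - \frac{1}{4706}\right)^{2} = \left(\frac{437657}{4706}\right)^{2} = \frac{191543649649}{22146436}$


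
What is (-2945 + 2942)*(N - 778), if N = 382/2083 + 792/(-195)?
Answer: 317587176/135395 ≈ 2345.6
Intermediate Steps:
N = -525082/135395 (N = 382*(1/2083) + 792*(-1/195) = 382/2083 - 264/65 = -525082/135395 ≈ -3.8782)
(-2945 + 2942)*(N - 778) = (-2945 + 2942)*(-525082/135395 - 778) = -3*(-105862392/135395) = 317587176/135395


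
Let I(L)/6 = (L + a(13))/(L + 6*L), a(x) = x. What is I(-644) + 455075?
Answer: 1025740943/2254 ≈ 4.5508e+5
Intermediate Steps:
I(L) = 6*(13 + L)/(7*L) (I(L) = 6*((L + 13)/(L + 6*L)) = 6*((13 + L)/((7*L))) = 6*((13 + L)*(1/(7*L))) = 6*((13 + L)/(7*L)) = 6*(13 + L)/(7*L))
I(-644) + 455075 = (6/7)*(13 - 644)/(-644) + 455075 = (6/7)*(-1/644)*(-631) + 455075 = 1893/2254 + 455075 = 1025740943/2254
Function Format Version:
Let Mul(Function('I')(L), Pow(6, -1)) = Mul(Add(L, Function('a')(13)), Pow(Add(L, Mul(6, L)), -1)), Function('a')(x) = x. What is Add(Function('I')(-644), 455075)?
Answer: Rational(1025740943, 2254) ≈ 4.5508e+5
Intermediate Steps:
Function('I')(L) = Mul(Rational(6, 7), Pow(L, -1), Add(13, L)) (Function('I')(L) = Mul(6, Mul(Add(L, 13), Pow(Add(L, Mul(6, L)), -1))) = Mul(6, Mul(Add(13, L), Pow(Mul(7, L), -1))) = Mul(6, Mul(Add(13, L), Mul(Rational(1, 7), Pow(L, -1)))) = Mul(6, Mul(Rational(1, 7), Pow(L, -1), Add(13, L))) = Mul(Rational(6, 7), Pow(L, -1), Add(13, L)))
Add(Function('I')(-644), 455075) = Add(Mul(Rational(6, 7), Pow(-644, -1), Add(13, -644)), 455075) = Add(Mul(Rational(6, 7), Rational(-1, 644), -631), 455075) = Add(Rational(1893, 2254), 455075) = Rational(1025740943, 2254)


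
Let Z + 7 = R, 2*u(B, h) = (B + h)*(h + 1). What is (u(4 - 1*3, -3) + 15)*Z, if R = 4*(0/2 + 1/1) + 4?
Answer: 17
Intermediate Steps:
R = 8 (R = 4*(0*(1/2) + 1*1) + 4 = 4*(0 + 1) + 4 = 4*1 + 4 = 4 + 4 = 8)
u(B, h) = (1 + h)*(B + h)/2 (u(B, h) = ((B + h)*(h + 1))/2 = ((B + h)*(1 + h))/2 = ((1 + h)*(B + h))/2 = (1 + h)*(B + h)/2)
Z = 1 (Z = -7 + 8 = 1)
(u(4 - 1*3, -3) + 15)*Z = (((4 - 1*3)/2 + (1/2)*(-3) + (1/2)*(-3)**2 + (1/2)*(4 - 1*3)*(-3)) + 15)*1 = (((4 - 3)/2 - 3/2 + (1/2)*9 + (1/2)*(4 - 3)*(-3)) + 15)*1 = (((1/2)*1 - 3/2 + 9/2 + (1/2)*1*(-3)) + 15)*1 = ((1/2 - 3/2 + 9/2 - 3/2) + 15)*1 = (2 + 15)*1 = 17*1 = 17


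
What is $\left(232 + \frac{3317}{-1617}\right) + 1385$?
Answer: $\frac{2611372}{1617} \approx 1614.9$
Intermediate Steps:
$\left(232 + \frac{3317}{-1617}\right) + 1385 = \left(232 + 3317 \left(- \frac{1}{1617}\right)\right) + 1385 = \left(232 - \frac{3317}{1617}\right) + 1385 = \frac{371827}{1617} + 1385 = \frac{2611372}{1617}$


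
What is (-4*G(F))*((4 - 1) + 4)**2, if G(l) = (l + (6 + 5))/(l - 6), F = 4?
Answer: 1470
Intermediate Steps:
G(l) = (11 + l)/(-6 + l) (G(l) = (l + 11)/(-6 + l) = (11 + l)/(-6 + l))
(-4*G(F))*((4 - 1) + 4)**2 = (-4*(11 + 4)/(-6 + 4))*((4 - 1) + 4)**2 = (-4*15/(-2))*(3 + 4)**2 = -(-2)*15*7**2 = -4*(-15/2)*49 = 30*49 = 1470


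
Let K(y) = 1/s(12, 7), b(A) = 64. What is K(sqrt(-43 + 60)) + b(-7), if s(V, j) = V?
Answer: 769/12 ≈ 64.083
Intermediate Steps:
K(y) = 1/12
K(sqrt(-43 + 60)) + b(-7) = 1/12 + 64 = 769/12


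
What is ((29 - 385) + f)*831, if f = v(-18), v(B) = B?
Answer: -310794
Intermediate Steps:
f = -18
((29 - 385) + f)*831 = ((29 - 385) - 18)*831 = (-356 - 18)*831 = -374*831 = -310794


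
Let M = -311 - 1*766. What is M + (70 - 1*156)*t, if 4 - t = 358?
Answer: 29367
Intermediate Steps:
t = -354 (t = 4 - 1*358 = 4 - 358 = -354)
M = -1077 (M = -311 - 766 = -1077)
M + (70 - 1*156)*t = -1077 + (70 - 1*156)*(-354) = -1077 + (70 - 156)*(-354) = -1077 - 86*(-354) = -1077 + 30444 = 29367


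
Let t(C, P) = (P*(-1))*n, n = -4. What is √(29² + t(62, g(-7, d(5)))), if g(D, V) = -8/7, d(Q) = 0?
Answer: √40985/7 ≈ 28.921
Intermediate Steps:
g(D, V) = -8/7 (g(D, V) = -8*⅐ = -8/7)
t(C, P) = 4*P (t(C, P) = (P*(-1))*(-4) = -P*(-4) = 4*P)
√(29² + t(62, g(-7, d(5)))) = √(29² + 4*(-8/7)) = √(841 - 32/7) = √(5855/7) = √40985/7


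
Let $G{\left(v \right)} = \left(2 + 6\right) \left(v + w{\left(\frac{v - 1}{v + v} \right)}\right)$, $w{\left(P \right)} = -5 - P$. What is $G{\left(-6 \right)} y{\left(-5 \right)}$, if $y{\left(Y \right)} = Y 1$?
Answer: $\frac{1390}{3} \approx 463.33$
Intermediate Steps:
$y{\left(Y \right)} = Y$
$G{\left(v \right)} = -40 + 8 v - \frac{4 \left(-1 + v\right)}{v}$ ($G{\left(v \right)} = \left(2 + 6\right) \left(v - \left(5 + \frac{v - 1}{v + v}\right)\right) = 8 \left(v - \left(5 + \frac{-1 + v}{2 v}\right)\right) = 8 \left(-5 + v - \frac{-1 + v}{2 v}\right) = -40 + 8 v - \frac{4 \left(-1 + v\right)}{v}$)
$G{\left(-6 \right)} y{\left(-5 \right)} = \left(-44 + \frac{4}{-6} + 8 \left(-6\right)\right) \left(-5\right) = \left(-44 + 4 \left(- \frac{1}{6}\right) - 48\right) \left(-5\right) = \left(-44 - \frac{2}{3} - 48\right) \left(-5\right) = \left(- \frac{278}{3}\right) \left(-5\right) = \frac{1390}{3}$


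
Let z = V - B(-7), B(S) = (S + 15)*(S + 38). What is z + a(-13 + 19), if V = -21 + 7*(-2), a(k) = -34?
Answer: -317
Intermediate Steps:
B(S) = (15 + S)*(38 + S)
V = -35 (V = -21 - 14 = -35)
z = -283 (z = -35 - (570 + (-7)² + 53*(-7)) = -35 - (570 + 49 - 371) = -35 - 1*248 = -35 - 248 = -283)
z + a(-13 + 19) = -283 - 34 = -317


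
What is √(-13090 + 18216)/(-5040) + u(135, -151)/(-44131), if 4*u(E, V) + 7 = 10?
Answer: -3/176524 - √5126/5040 ≈ -0.014223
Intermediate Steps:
u(E, V) = ¾ (u(E, V) = -7/4 + (¼)*10 = -7/4 + 5/2 = ¾)
√(-13090 + 18216)/(-5040) + u(135, -151)/(-44131) = √(-13090 + 18216)/(-5040) + (¾)/(-44131) = √5126*(-1/5040) + (¾)*(-1/44131) = -√5126/5040 - 3/176524 = -3/176524 - √5126/5040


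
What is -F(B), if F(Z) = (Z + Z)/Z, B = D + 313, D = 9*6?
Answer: -2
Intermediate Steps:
D = 54
B = 367 (B = 54 + 313 = 367)
F(Z) = 2 (F(Z) = (2*Z)/Z = 2)
-F(B) = -1*2 = -2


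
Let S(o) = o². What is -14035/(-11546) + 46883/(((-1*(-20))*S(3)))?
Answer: 271918709/1039140 ≈ 261.68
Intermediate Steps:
-14035/(-11546) + 46883/(((-1*(-20))*S(3))) = -14035/(-11546) + 46883/((-1*(-20)*3²)) = -14035*(-1/11546) + 46883/((20*9)) = 14035/11546 + 46883/180 = 271918709/1039140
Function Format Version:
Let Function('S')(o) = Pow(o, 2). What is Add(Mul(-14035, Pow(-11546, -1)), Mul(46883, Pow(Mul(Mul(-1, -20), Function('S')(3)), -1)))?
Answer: Rational(271918709, 1039140) ≈ 261.68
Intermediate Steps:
Add(Mul(-14035, Pow(-11546, -1)), Mul(46883, Pow(Mul(Mul(-1, -20), Function('S')(3)), -1))) = Add(Mul(-14035, Pow(-11546, -1)), Mul(46883, Pow(Mul(Mul(-1, -20), Pow(3, 2)), -1))) = Add(Mul(-14035, Rational(-1, 11546)), Mul(46883, Pow(Mul(20, 9), -1))) = Add(Rational(14035, 11546), Mul(46883, Pow(180, -1))) = Add(Rational(14035, 11546), Mul(46883, Rational(1, 180))) = Add(Rational(14035, 11546), Rational(46883, 180)) = Rational(271918709, 1039140)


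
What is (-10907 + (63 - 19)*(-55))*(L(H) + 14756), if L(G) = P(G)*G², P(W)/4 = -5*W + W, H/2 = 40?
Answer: 108978130788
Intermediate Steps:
H = 80 (H = 2*40 = 80)
P(W) = -16*W (P(W) = 4*(-5*W + W) = 4*(-4*W) = -16*W)
L(G) = -16*G³ (L(G) = (-16*G)*G² = -16*G³)
(-10907 + (63 - 19)*(-55))*(L(H) + 14756) = (-10907 + (63 - 19)*(-55))*(-16*80³ + 14756) = (-10907 + 44*(-55))*(-16*512000 + 14756) = (-10907 - 2420)*(-8192000 + 14756) = -13327*(-8177244) = 108978130788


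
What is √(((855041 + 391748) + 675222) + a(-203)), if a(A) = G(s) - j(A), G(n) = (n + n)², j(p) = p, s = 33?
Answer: √1926570 ≈ 1388.0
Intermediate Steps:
G(n) = 4*n² (G(n) = (2*n)² = 4*n²)
a(A) = 4356 - A (a(A) = 4*33² - A = 4*1089 - A = 4356 - A)
√(((855041 + 391748) + 675222) + a(-203)) = √(((855041 + 391748) + 675222) + (4356 - 1*(-203))) = √((1246789 + 675222) + (4356 + 203)) = √(1922011 + 4559) = √1926570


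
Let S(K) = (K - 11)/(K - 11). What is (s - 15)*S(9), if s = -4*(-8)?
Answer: 17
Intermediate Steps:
s = 32
S(K) = 1 (S(K) = (-11 + K)/(-11 + K) = 1)
(s - 15)*S(9) = (32 - 15)*1 = 17*1 = 17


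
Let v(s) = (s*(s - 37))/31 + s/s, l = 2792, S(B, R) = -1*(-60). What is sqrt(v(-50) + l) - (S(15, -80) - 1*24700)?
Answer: 24640 + sqrt(2818923)/31 ≈ 24694.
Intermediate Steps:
S(B, R) = 60
v(s) = 1 + s*(-37 + s)/31 (v(s) = (s*(-37 + s))*(1/31) + 1 = s*(-37 + s)/31 + 1 = 1 + s*(-37 + s)/31)
sqrt(v(-50) + l) - (S(15, -80) - 1*24700) = sqrt((1 - 37/31*(-50) + (1/31)*(-50)**2) + 2792) - (60 - 1*24700) = sqrt((1 + 1850/31 + (1/31)*2500) + 2792) - (60 - 24700) = sqrt((1 + 1850/31 + 2500/31) + 2792) - 1*(-24640) = sqrt(4381/31 + 2792) + 24640 = sqrt(90933/31) + 24640 = sqrt(2818923)/31 + 24640 = 24640 + sqrt(2818923)/31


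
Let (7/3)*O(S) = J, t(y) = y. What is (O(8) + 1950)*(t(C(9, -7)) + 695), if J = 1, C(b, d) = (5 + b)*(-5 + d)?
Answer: 7195131/7 ≈ 1.0279e+6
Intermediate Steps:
C(b, d) = (-5 + d)*(5 + b)
O(S) = 3/7 (O(S) = (3/7)*1 = 3/7)
(O(8) + 1950)*(t(C(9, -7)) + 695) = (3/7 + 1950)*((-25 - 5*9 + 5*(-7) + 9*(-7)) + 695) = 13653*((-25 - 45 - 35 - 63) + 695)/7 = 13653*(-168 + 695)/7 = (13653/7)*527 = 7195131/7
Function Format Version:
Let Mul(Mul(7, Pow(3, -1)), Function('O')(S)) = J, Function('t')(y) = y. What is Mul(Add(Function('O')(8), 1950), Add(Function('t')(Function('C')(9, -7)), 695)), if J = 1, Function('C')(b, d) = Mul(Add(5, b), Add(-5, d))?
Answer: Rational(7195131, 7) ≈ 1.0279e+6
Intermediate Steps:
Function('C')(b, d) = Mul(Add(-5, d), Add(5, b))
Function('O')(S) = Rational(3, 7) (Function('O')(S) = Mul(Rational(3, 7), 1) = Rational(3, 7))
Mul(Add(Function('O')(8), 1950), Add(Function('t')(Function('C')(9, -7)), 695)) = Mul(Add(Rational(3, 7), 1950), Add(Add(-25, Mul(-5, 9), Mul(5, -7), Mul(9, -7)), 695)) = Mul(Rational(13653, 7), Add(Add(-25, -45, -35, -63), 695)) = Mul(Rational(13653, 7), Add(-168, 695)) = Mul(Rational(13653, 7), 527) = Rational(7195131, 7)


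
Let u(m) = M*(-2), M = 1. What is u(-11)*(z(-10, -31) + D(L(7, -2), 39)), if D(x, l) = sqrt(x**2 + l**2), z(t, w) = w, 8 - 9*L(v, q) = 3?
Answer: 62 - 2*sqrt(123226)/9 ≈ -16.008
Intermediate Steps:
L(v, q) = 5/9 (L(v, q) = 8/9 - 1/9*3 = 8/9 - 1/3 = 5/9)
D(x, l) = sqrt(l**2 + x**2)
u(m) = -2 (u(m) = 1*(-2) = -2)
u(-11)*(z(-10, -31) + D(L(7, -2), 39)) = -2*(-31 + sqrt(39**2 + (5/9)**2)) = -2*(-31 + sqrt(1521 + 25/81)) = -2*(-31 + sqrt(123226/81)) = -2*(-31 + sqrt(123226)/9) = 62 - 2*sqrt(123226)/9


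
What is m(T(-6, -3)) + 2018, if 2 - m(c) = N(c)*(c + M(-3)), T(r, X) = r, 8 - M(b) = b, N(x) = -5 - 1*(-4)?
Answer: 2025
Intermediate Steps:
N(x) = -1 (N(x) = -5 + 4 = -1)
M(b) = 8 - b
m(c) = 13 + c (m(c) = 2 - (-1)*(c + (8 - 1*(-3))) = 2 - (-1)*(c + (8 + 3)) = 2 - (-1)*(c + 11) = 2 - (-1)*(11 + c) = 2 - (-11 - c) = 2 + (11 + c) = 13 + c)
m(T(-6, -3)) + 2018 = (13 - 6) + 2018 = 7 + 2018 = 2025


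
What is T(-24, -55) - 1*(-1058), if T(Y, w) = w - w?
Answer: 1058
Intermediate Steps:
T(Y, w) = 0
T(-24, -55) - 1*(-1058) = 0 - 1*(-1058) = 0 + 1058 = 1058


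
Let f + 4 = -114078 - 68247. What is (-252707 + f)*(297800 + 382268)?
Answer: -295854062448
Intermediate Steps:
f = -182329 (f = -4 + (-114078 - 68247) = -4 - 182325 = -182329)
(-252707 + f)*(297800 + 382268) = (-252707 - 182329)*(297800 + 382268) = -435036*680068 = -295854062448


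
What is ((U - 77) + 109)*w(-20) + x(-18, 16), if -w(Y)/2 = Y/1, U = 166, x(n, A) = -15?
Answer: 7905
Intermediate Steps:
w(Y) = -2*Y (w(Y) = -2*Y/1 = -2*Y)
((U - 77) + 109)*w(-20) + x(-18, 16) = ((166 - 77) + 109)*(-2*(-20)) - 15 = (89 + 109)*40 - 15 = 198*40 - 15 = 7920 - 15 = 7905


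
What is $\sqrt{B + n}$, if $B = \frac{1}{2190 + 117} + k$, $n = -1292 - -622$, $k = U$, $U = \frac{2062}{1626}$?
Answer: $\frac{44 i \sqrt{15001602015}}{208399} \approx 25.86 i$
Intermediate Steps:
$U = \frac{1031}{813}$ ($U = 2062 \cdot \frac{1}{1626} = \frac{1031}{813} \approx 1.2681$)
$k = \frac{1031}{813} \approx 1.2681$
$n = -670$ ($n = -1292 + 622 = -670$)
$B = \frac{264370}{208399}$ ($B = \frac{1}{2190 + 117} + \frac{1031}{813} = \frac{1}{2307} + \frac{1031}{813} = \frac{264370}{208399} \approx 1.2686$)
$\sqrt{B + n} = \sqrt{\frac{264370}{208399} - 670} = \sqrt{- \frac{139362960}{208399}} = \frac{44 i \sqrt{15001602015}}{208399}$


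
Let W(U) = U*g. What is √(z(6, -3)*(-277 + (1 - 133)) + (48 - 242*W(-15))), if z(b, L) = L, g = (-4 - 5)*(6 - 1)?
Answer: 5*I*√6483 ≈ 402.59*I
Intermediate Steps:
g = -45 (g = -9*5 = -45)
W(U) = -45*U (W(U) = U*(-45) = -45*U)
√(z(6, -3)*(-277 + (1 - 133)) + (48 - 242*W(-15))) = √(-3*(-277 + (1 - 133)) + (48 - (-10890)*(-15))) = √(-3*(-277 - 132) + (48 - 242*675)) = √(-3*(-409) + (48 - 163350)) = √(1227 - 163302) = √(-162075) = 5*I*√6483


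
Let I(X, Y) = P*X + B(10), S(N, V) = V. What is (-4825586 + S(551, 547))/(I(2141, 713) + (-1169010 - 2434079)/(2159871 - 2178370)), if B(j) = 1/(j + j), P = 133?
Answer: -1785167929220/105424995219 ≈ -16.933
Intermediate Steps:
B(j) = 1/(2*j)
I(X, Y) = 1/20 + 133*X (I(X, Y) = 133*X + (½)/10 = 133*X + (½)*(⅒) = 133*X + 1/20 = 1/20 + 133*X)
(-4825586 + S(551, 547))/(I(2141, 713) + (-1169010 - 2434079)/(2159871 - 2178370)) = (-4825586 + 547)/((1/20 + 133*2141) + (-1169010 - 2434079)/(2159871 - 2178370)) = -4825039/((1/20 + 284753) - 3603089/(-18499)) = -4825039/(5695061/20 - 3603089*(-1/18499)) = -4825039/(5695061/20 + 3603089/18499) = -4825039/105424995219/369980 = -4825039*369980/105424995219 = -1785167929220/105424995219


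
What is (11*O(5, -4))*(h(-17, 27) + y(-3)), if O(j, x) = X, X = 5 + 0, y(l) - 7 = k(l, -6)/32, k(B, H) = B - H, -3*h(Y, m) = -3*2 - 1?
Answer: 49775/96 ≈ 518.49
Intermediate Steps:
h(Y, m) = 7/3 (h(Y, m) = -(-3*2 - 1)/3 = -(-6 - 1)/3 = -⅓*(-7) = 7/3)
y(l) = 115/16 + l/32 (y(l) = 7 + (l - 1*(-6))/32 = 7 + (l + 6)*(1/32) = 7 + (6 + l)*(1/32) = 7 + (3/16 + l/32) = 115/16 + l/32)
X = 5
O(j, x) = 5
(11*O(5, -4))*(h(-17, 27) + y(-3)) = (11*5)*(7/3 + (115/16 + (1/32)*(-3))) = 55*(7/3 + (115/16 - 3/32)) = 55*(7/3 + 227/32) = 55*(905/96) = 49775/96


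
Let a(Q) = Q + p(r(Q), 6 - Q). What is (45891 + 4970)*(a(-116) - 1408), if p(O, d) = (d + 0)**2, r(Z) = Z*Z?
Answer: 679502960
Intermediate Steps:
r(Z) = Z**2
p(O, d) = d**2
a(Q) = Q + (6 - Q)**2
(45891 + 4970)*(a(-116) - 1408) = (45891 + 4970)*((-116 + (-6 - 116)**2) - 1408) = 50861*((-116 + (-122)**2) - 1408) = 50861*((-116 + 14884) - 1408) = 50861*(14768 - 1408) = 50861*13360 = 679502960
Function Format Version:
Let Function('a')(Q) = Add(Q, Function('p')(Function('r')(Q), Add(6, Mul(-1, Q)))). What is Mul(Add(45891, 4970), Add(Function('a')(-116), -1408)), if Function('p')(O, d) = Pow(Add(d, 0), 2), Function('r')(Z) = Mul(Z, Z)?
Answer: 679502960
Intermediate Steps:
Function('r')(Z) = Pow(Z, 2)
Function('p')(O, d) = Pow(d, 2)
Function('a')(Q) = Add(Q, Pow(Add(6, Mul(-1, Q)), 2))
Mul(Add(45891, 4970), Add(Function('a')(-116), -1408)) = Mul(Add(45891, 4970), Add(Add(-116, Pow(Add(-6, -116), 2)), -1408)) = Mul(50861, Add(Add(-116, Pow(-122, 2)), -1408)) = Mul(50861, Add(Add(-116, 14884), -1408)) = Mul(50861, Add(14768, -1408)) = Mul(50861, 13360) = 679502960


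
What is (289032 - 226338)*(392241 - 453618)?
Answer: -3847969638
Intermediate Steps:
(289032 - 226338)*(392241 - 453618) = 62694*(-61377) = -3847969638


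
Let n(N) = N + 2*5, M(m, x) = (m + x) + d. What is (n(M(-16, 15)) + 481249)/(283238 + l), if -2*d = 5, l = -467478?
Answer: -962511/368480 ≈ -2.6121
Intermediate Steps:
d = -5/2 (d = -½*5 = -5/2 ≈ -2.5000)
M(m, x) = -5/2 + m + x (M(m, x) = (m + x) - 5/2 = -5/2 + m + x)
n(N) = 10 + N (n(N) = N + 10 = 10 + N)
(n(M(-16, 15)) + 481249)/(283238 + l) = ((10 + (-5/2 - 16 + 15)) + 481249)/(283238 - 467478) = ((10 - 7/2) + 481249)/(-184240) = (13/2 + 481249)*(-1/184240) = (962511/2)*(-1/184240) = -962511/368480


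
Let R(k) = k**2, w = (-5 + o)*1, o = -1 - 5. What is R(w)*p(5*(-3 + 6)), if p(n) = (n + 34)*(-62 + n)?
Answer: -278663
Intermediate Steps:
o = -6
p(n) = (-62 + n)*(34 + n) (p(n) = (34 + n)*(-62 + n) = (-62 + n)*(34 + n))
w = -11 (w = (-5 - 6)*1 = -11*1 = -11)
R(w)*p(5*(-3 + 6)) = (-11)**2*(-2108 + (5*(-3 + 6))**2 - 140*(-3 + 6)) = 121*(-2108 + (5*3)**2 - 140*3) = 121*(-2108 + 15**2 - 28*15) = 121*(-2108 + 225 - 420) = 121*(-2303) = -278663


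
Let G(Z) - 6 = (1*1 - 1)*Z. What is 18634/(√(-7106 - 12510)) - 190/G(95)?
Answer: -95/3 - 9317*I*√1226/2452 ≈ -31.667 - 133.05*I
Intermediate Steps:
G(Z) = 6 (G(Z) = 6 + (1*1 - 1)*Z = 6 + (1 - 1)*Z = 6 + 0*Z = 6 + 0 = 6)
18634/(√(-7106 - 12510)) - 190/G(95) = 18634/(√(-7106 - 12510)) - 190/6 = 18634/(√(-19616)) - 190*⅙ = 18634/((4*I*√1226)) - 95/3 = 18634*(-I*√1226/4904) - 95/3 = -9317*I*√1226/2452 - 95/3 = -95/3 - 9317*I*√1226/2452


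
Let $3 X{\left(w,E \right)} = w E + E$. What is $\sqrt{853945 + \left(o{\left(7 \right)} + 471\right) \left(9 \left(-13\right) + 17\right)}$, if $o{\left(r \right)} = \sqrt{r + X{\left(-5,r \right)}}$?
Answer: $\frac{\sqrt{7261605 - 300 i \sqrt{21}}}{3} \approx 898.25 - 0.085028 i$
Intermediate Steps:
$X{\left(w,E \right)} = \frac{E}{3} + \frac{E w}{3}$ ($X{\left(w,E \right)} = \frac{w E + E}{3} = \frac{E w + E}{3} = \frac{E + E w}{3} = \frac{E}{3} + \frac{E w}{3}$)
$o{\left(r \right)} = \frac{\sqrt{3} \sqrt{- r}}{3}$ ($o{\left(r \right)} = \sqrt{r + \frac{r \left(1 - 5\right)}{3}} = \sqrt{r + \frac{1}{3} r \left(-4\right)} = \sqrt{r - \frac{4 r}{3}} = \sqrt{- \frac{r}{3}} = \frac{\sqrt{3} \sqrt{- r}}{3}$)
$\sqrt{853945 + \left(o{\left(7 \right)} + 471\right) \left(9 \left(-13\right) + 17\right)} = \sqrt{853945 + \left(\frac{\sqrt{3} \sqrt{\left(-1\right) 7}}{3} + 471\right) \left(9 \left(-13\right) + 17\right)} = \sqrt{853945 + \left(\frac{\sqrt{3} \sqrt{-7}}{3} + 471\right) \left(-117 + 17\right)} = \sqrt{853945 + \left(\frac{\sqrt{3} i \sqrt{7}}{3} + 471\right) \left(-100\right)} = \sqrt{853945 + \left(\frac{i \sqrt{21}}{3} + 471\right) \left(-100\right)} = \sqrt{853945 + \left(471 + \frac{i \sqrt{21}}{3}\right) \left(-100\right)} = \sqrt{853945 - \left(47100 + \frac{100 i \sqrt{21}}{3}\right)} = \sqrt{806845 - \frac{100 i \sqrt{21}}{3}}$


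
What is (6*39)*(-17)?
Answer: -3978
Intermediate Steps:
(6*39)*(-17) = 234*(-17) = -3978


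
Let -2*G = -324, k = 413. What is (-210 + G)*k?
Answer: -19824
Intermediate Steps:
G = 162 (G = -½*(-324) = 162)
(-210 + G)*k = (-210 + 162)*413 = -48*413 = -19824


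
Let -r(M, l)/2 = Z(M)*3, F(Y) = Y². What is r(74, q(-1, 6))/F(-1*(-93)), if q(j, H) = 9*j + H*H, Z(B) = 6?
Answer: -4/961 ≈ -0.0041623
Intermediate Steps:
q(j, H) = H² + 9*j (q(j, H) = 9*j + H² = H² + 9*j)
r(M, l) = -36 (r(M, l) = -12*3 = -2*18 = -36)
r(74, q(-1, 6))/F(-1*(-93)) = -36/((-1*(-93))²) = -36/(93²) = -36/8649 = -36*1/8649 = -4/961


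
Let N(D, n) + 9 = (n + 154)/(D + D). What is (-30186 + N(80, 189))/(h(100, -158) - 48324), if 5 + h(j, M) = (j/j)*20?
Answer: 4830857/7729440 ≈ 0.62499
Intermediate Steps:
h(j, M) = 15 (h(j, M) = -5 + (j/j)*20 = -5 + 1*20 = -5 + 20 = 15)
N(D, n) = -9 + (154 + n)/(2*D) (N(D, n) = -9 + (n + 154)/(D + D) = -9 + (154 + n)/((2*D)) = -9 + (154 + n)*(1/(2*D)) = -9 + (154 + n)/(2*D))
(-30186 + N(80, 189))/(h(100, -158) - 48324) = (-30186 + (½)*(154 + 189 - 18*80)/80)/(15 - 48324) = (-30186 + (½)*(1/80)*(154 + 189 - 1440))/(-48309) = (-30186 + (½)*(1/80)*(-1097))*(-1/48309) = (-30186 - 1097/160)*(-1/48309) = -4830857/160*(-1/48309) = 4830857/7729440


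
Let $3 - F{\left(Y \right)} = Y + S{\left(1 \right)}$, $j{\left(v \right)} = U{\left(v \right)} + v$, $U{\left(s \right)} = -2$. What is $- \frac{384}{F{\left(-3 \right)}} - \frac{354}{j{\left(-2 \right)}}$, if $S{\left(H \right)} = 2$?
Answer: $- \frac{15}{2} \approx -7.5$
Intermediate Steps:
$j{\left(v \right)} = -2 + v$
$F{\left(Y \right)} = 1 - Y$ ($F{\left(Y \right)} = 3 - \left(Y + 2\right) = 3 - \left(2 + Y\right) = 1 - Y$)
$- \frac{384}{F{\left(-3 \right)}} - \frac{354}{j{\left(-2 \right)}} = - \frac{384}{1 - -3} - \frac{354}{-2 - 2} = - \frac{384}{1 + 3} - \frac{354}{-4} = - \frac{384}{4} - - \frac{177}{2} = \left(-384\right) \frac{1}{4} + \frac{177}{2} = -96 + \frac{177}{2} = - \frac{15}{2}$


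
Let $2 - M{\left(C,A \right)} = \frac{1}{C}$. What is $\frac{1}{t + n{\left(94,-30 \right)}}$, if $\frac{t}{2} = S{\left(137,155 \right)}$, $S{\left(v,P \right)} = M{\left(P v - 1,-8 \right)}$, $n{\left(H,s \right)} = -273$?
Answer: $- \frac{10617}{2855974} \approx -0.0037175$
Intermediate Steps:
$M{\left(C,A \right)} = 2 - \frac{1}{C}$
$S{\left(v,P \right)} = 2 - \frac{1}{-1 + P v}$ ($S{\left(v,P \right)} = 2 - \frac{1}{P v - 1} = 2 - \frac{1}{-1 + P v}$)
$t = \frac{42467}{10617}$ ($t = 2 \frac{-3 + 2 \cdot 155 \cdot 137}{-1 + 155 \cdot 137} = 2 \frac{-3 + 42470}{-1 + 21235} = 2 \cdot \frac{1}{21234} \cdot 42467 = 2 \cdot \frac{42467}{21234} = \frac{42467}{10617} \approx 3.9999$)
$\frac{1}{t + n{\left(94,-30 \right)}} = \frac{1}{\frac{42467}{10617} - 273} = \frac{1}{- \frac{2855974}{10617}} = - \frac{10617}{2855974}$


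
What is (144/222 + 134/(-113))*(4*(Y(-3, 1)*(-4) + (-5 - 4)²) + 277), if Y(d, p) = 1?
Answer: -1313910/4181 ≈ -314.26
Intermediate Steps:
(144/222 + 134/(-113))*(4*(Y(-3, 1)*(-4) + (-5 - 4)²) + 277) = (144/222 + 134/(-113))*(4*(1*(-4) + (-5 - 4)²) + 277) = (144*(1/222) + 134*(-1/113))*(4*(-4 + (-9)²) + 277) = (24/37 - 134/113)*(4*(-4 + 81) + 277) = -2246*(4*77 + 277)/4181 = -2246*(308 + 277)/4181 = -2246/4181*585 = -1313910/4181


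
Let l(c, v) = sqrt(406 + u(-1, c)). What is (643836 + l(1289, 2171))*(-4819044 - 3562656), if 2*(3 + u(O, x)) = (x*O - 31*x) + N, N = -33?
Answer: -5396440201200 - 20954250*I*sqrt(3238) ≈ -5.3964e+12 - 1.1924e+9*I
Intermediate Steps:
u(O, x) = -39/2 - 31*x/2 + O*x/2 (u(O, x) = -3 + ((x*O - 31*x) - 33)/2 = -3 + ((O*x - 31*x) - 33)/2 = -3 + ((-31*x + O*x) - 33)/2 = -3 + (-33 - 31*x + O*x)/2 = -3 + (-33/2 - 31*x/2 + O*x/2) = -39/2 - 31*x/2 + O*x/2)
l(c, v) = sqrt(773/2 - 16*c) (l(c, v) = sqrt(406 + (-39/2 - 31*c/2 + (1/2)*(-1)*c)) = sqrt(406 + (-39/2 - 31*c/2 - c/2)) = sqrt(406 + (-39/2 - 16*c)) = sqrt(773/2 - 16*c))
(643836 + l(1289, 2171))*(-4819044 - 3562656) = (643836 + sqrt(1546 - 64*1289)/2)*(-4819044 - 3562656) = (643836 + sqrt(1546 - 82496)/2)*(-8381700) = (643836 + sqrt(-80950)/2)*(-8381700) = (643836 + (5*I*sqrt(3238))/2)*(-8381700) = (643836 + 5*I*sqrt(3238)/2)*(-8381700) = -5396440201200 - 20954250*I*sqrt(3238)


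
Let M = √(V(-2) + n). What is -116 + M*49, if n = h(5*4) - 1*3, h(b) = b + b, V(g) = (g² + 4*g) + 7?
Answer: -116 + 98*√10 ≈ 193.90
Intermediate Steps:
V(g) = 7 + g² + 4*g
h(b) = 2*b
n = 37 (n = 2*(5*4) - 1*3 = 2*20 - 3 = 40 - 3 = 37)
M = 2*√10 (M = √((7 + (-2)² + 4*(-2)) + 37) = √((7 + 4 - 8) + 37) = √(3 + 37) = √40 = 2*√10 ≈ 6.3246)
-116 + M*49 = -116 + (2*√10)*49 = -116 + 98*√10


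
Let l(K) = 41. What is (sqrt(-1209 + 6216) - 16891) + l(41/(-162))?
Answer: -16850 + sqrt(5007) ≈ -16779.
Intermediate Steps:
(sqrt(-1209 + 6216) - 16891) + l(41/(-162)) = (sqrt(-1209 + 6216) - 16891) + 41 = (sqrt(5007) - 16891) + 41 = (-16891 + sqrt(5007)) + 41 = -16850 + sqrt(5007)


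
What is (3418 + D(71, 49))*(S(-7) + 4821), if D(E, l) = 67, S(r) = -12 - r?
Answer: 16783760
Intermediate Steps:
(3418 + D(71, 49))*(S(-7) + 4821) = (3418 + 67)*((-12 - 1*(-7)) + 4821) = 3485*((-12 + 7) + 4821) = 3485*(-5 + 4821) = 3485*4816 = 16783760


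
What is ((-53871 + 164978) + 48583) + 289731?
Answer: 449421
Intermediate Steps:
((-53871 + 164978) + 48583) + 289731 = (111107 + 48583) + 289731 = 159690 + 289731 = 449421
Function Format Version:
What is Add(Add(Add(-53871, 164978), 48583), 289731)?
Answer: 449421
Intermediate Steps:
Add(Add(Add(-53871, 164978), 48583), 289731) = Add(Add(111107, 48583), 289731) = Add(159690, 289731) = 449421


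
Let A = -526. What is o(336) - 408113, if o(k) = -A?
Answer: -407587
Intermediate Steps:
o(k) = 526 (o(k) = -1*(-526) = 526)
o(336) - 408113 = 526 - 408113 = -407587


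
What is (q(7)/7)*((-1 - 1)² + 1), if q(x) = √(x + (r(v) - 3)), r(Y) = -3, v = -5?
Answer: 5/7 ≈ 0.71429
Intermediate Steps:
q(x) = √(-6 + x) (q(x) = √(x + (-3 - 3)) = √(x - 6) = √(-6 + x))
(q(7)/7)*((-1 - 1)² + 1) = (√(-6 + 7)/7)*((-1 - 1)² + 1) = (√1*(⅐))*((-2)² + 1) = (1*(⅐))*(4 + 1) = (⅐)*5 = 5/7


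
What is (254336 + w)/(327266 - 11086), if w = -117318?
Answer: 68509/158090 ≈ 0.43335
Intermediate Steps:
(254336 + w)/(327266 - 11086) = (254336 - 117318)/(327266 - 11086) = 137018/316180 = 137018*(1/316180) = 68509/158090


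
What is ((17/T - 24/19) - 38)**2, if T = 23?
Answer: 283417225/190969 ≈ 1484.1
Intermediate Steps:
((17/T - 24/19) - 38)**2 = ((17/23 - 24/19) - 38)**2 = (-229/437 - 38)**2 = (-16835/437)**2 = 283417225/190969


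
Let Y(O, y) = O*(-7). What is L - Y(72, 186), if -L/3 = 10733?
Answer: -31695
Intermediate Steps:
Y(O, y) = -7*O
L = -32199 (L = -3*10733 = -32199)
L - Y(72, 186) = -32199 - (-7)*72 = -32199 - 1*(-504) = -32199 + 504 = -31695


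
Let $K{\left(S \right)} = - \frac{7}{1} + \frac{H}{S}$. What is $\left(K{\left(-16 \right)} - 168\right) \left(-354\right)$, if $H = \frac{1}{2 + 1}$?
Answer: $\frac{495659}{8} \approx 61957.0$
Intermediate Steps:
$H = \frac{1}{3} \approx 0.33333$
$K{\left(S \right)} = -7 + \frac{1}{3 S}$ ($K{\left(S \right)} = - \frac{7}{1} + \frac{1}{3 S} = \left(-7\right) 1 + \frac{1}{3 S} = -7 + \frac{1}{3 S}$)
$\left(K{\left(-16 \right)} - 168\right) \left(-354\right) = \left(\left(-7 + \frac{1}{3 \left(-16\right)}\right) - 168\right) \left(-354\right) = \left(\left(-7 + \frac{1}{3} \left(- \frac{1}{16}\right)\right) - 168\right) \left(-354\right) = \left(\left(-7 - \frac{1}{48}\right) - 168\right) \left(-354\right) = \left(- \frac{337}{48} - 168\right) \left(-354\right) = \left(- \frac{8401}{48}\right) \left(-354\right) = \frac{495659}{8}$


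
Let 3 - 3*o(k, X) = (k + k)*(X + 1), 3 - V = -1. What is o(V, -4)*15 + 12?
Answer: 147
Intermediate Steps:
V = 4 (V = 3 - 1*(-1) = 3 + 1 = 4)
o(k, X) = 1 - 2*k*(1 + X)/3 (o(k, X) = 1 - (k + k)*(X + 1)/3 = 1 - 2*k*(1 + X)/3)
o(V, -4)*15 + 12 = (1 - ⅔*4 - ⅔*(-4)*4)*15 + 12 = (1 - 8/3 + 32/3)*15 + 12 = 9*15 + 12 = 135 + 12 = 147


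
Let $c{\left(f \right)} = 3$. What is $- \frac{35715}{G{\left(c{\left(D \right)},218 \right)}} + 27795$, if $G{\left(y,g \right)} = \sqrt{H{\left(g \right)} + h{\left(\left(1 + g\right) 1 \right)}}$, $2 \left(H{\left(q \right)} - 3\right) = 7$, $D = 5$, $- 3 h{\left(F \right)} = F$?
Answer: $27795 + \frac{35715 i \sqrt{266}}{133} \approx 27795.0 + 4379.7 i$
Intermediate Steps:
$h{\left(F \right)} = - \frac{F}{3}$
$H{\left(q \right)} = \frac{13}{2}$ ($H{\left(q \right)} = 3 + \frac{1}{2} \cdot 7 = 3 + \frac{7}{2} = \frac{13}{2}$)
$G{\left(y,g \right)} = \sqrt{\frac{37}{6} - \frac{g}{3}}$ ($G{\left(y,g \right)} = \sqrt{\frac{13}{2} - \frac{\left(1 + g\right) 1}{3}} = \sqrt{\frac{13}{2} - \frac{1 + g}{3}} = \sqrt{\frac{13}{2} - \left(\frac{1}{3} + \frac{g}{3}\right)} = \sqrt{\frac{37}{6} - \frac{g}{3}}$)
$- \frac{35715}{G{\left(c{\left(D \right)},218 \right)}} + 27795 = - \frac{35715}{\frac{1}{6} \sqrt{222 - 2616}} + 27795 = - \frac{35715}{\frac{1}{6} \sqrt{-2394}} + 27795 = - \frac{35715}{\frac{1}{6} \cdot 3 i \sqrt{266}} + 27795 = - \frac{35715}{\frac{1}{2} i \sqrt{266}} + 27795 = - 35715 \left(- \frac{i \sqrt{266}}{133}\right) + 27795 = \frac{35715 i \sqrt{266}}{133} + 27795 = 27795 + \frac{35715 i \sqrt{266}}{133}$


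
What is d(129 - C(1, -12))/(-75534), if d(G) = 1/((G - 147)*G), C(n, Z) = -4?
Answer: 1/140644308 ≈ 7.1101e-9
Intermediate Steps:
d(G) = 1/(G*(-147 + G)) (d(G) = 1/((-147 + G)*G) = 1/(G*(-147 + G)))
d(129 - C(1, -12))/(-75534) = (1/((129 - 1*(-4))*(-147 + (129 - 1*(-4)))))/(-75534) = (1/((129 + 4)*(-147 + (129 + 4))))*(-1/75534) = (1/(133*(-147 + 133)))*(-1/75534) = ((1/133)/(-14))*(-1/75534) = ((1/133)*(-1/14))*(-1/75534) = -1/1862*(-1/75534) = 1/140644308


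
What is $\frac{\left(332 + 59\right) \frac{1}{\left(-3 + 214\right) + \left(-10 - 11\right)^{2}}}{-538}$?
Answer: $- \frac{391}{350776} \approx -0.0011147$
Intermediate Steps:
$\frac{\left(332 + 59\right) \frac{1}{\left(-3 + 214\right) + \left(-10 - 11\right)^{2}}}{-538} = \frac{391}{211 + \left(-21\right)^{2}} \left(- \frac{1}{538}\right) = \frac{391}{211 + 441} \left(- \frac{1}{538}\right) = \frac{391}{652} \left(- \frac{1}{538}\right) = - \frac{391}{350776}$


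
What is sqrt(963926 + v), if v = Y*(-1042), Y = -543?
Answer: 2*sqrt(382433) ≈ 1236.8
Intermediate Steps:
v = 565806 (v = -543*(-1042) = 565806)
sqrt(963926 + v) = sqrt(963926 + 565806) = sqrt(1529732) = 2*sqrt(382433)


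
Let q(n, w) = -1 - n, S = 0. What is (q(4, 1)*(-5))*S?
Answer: 0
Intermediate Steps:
(q(4, 1)*(-5))*S = ((-1 - 1*4)*(-5))*0 = ((-1 - 4)*(-5))*0 = -5*(-5)*0 = 25*0 = 0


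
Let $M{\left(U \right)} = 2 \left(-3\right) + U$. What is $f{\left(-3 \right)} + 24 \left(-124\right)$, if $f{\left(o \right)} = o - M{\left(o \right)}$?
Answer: $-2970$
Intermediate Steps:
$M{\left(U \right)} = -6 + U$
$f{\left(o \right)} = 6$ ($f{\left(o \right)} = o - \left(-6 + o\right) = 6$)
$f{\left(-3 \right)} + 24 \left(-124\right) = 6 + 24 \left(-124\right) = 6 - 2976 = -2970$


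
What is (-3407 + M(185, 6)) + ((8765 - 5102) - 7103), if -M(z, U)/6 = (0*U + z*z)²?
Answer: -7028110597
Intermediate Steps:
M(z, U) = -6*z⁴ (M(z, U) = -6*(0*U + z*z)² = -6*(0 + z²)² = -6*z⁴)
(-3407 + M(185, 6)) + ((8765 - 5102) - 7103) = (-3407 - 6*185⁴) + ((8765 - 5102) - 7103) = (-3407 - 6*1171350625) + (3663 - 7103) = (-3407 - 7028103750) - 3440 = -7028107157 - 3440 = -7028110597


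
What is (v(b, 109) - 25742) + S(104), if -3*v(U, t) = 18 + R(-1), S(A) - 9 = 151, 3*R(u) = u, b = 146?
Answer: -230291/9 ≈ -25588.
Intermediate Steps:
R(u) = u/3
S(A) = 160 (S(A) = 9 + 151 = 160)
v(U, t) = -53/9 (v(U, t) = -(18 + (⅓)*(-1))/3 = -(18 - ⅓)/3 = -⅓*53/3 = -53/9)
(v(b, 109) - 25742) + S(104) = (-53/9 - 25742) + 160 = -231731/9 + 160 = -230291/9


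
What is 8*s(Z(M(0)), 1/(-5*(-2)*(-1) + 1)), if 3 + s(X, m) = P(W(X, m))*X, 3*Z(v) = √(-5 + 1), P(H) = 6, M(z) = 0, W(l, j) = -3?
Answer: -24 + 32*I ≈ -24.0 + 32.0*I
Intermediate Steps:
Z(v) = 2*I/3 (Z(v) = √(-5 + 1)/3 = √(-4)/3 = (2*I)/3 = 2*I/3)
s(X, m) = -3 + 6*X
8*s(Z(M(0)), 1/(-5*(-2)*(-1) + 1)) = 8*(-3 + 6*(2*I/3)) = 8*(-3 + 4*I) = -24 + 32*I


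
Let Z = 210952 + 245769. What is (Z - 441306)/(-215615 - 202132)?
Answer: -15415/417747 ≈ -0.036900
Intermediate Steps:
Z = 456721
(Z - 441306)/(-215615 - 202132) = (456721 - 441306)/(-215615 - 202132) = 15415/(-417747) = 15415*(-1/417747) = -15415/417747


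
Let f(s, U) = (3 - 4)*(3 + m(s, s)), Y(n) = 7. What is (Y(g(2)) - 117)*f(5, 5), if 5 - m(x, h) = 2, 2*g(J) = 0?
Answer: 660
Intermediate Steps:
g(J) = 0 (g(J) = (½)*0 = 0)
m(x, h) = 3 (m(x, h) = 5 - 1*2 = 5 - 2 = 3)
f(s, U) = -6 (f(s, U) = (3 - 4)*(3 + 3) = -1*6 = -6)
(Y(g(2)) - 117)*f(5, 5) = (7 - 117)*(-6) = -110*(-6) = 660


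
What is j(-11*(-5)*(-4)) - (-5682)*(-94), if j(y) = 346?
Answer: -533762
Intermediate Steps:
j(-11*(-5)*(-4)) - (-5682)*(-94) = 346 - (-5682)*(-94) = 346 - 1*534108 = 346 - 534108 = -533762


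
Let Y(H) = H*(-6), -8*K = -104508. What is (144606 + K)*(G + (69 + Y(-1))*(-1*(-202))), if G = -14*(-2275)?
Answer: 7410466500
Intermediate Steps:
K = 26127/2 (K = -1/8*(-104508) = 26127/2 ≈ 13064.)
Y(H) = -6*H
G = 31850
(144606 + K)*(G + (69 + Y(-1))*(-1*(-202))) = (144606 + 26127/2)*(31850 + (69 - 6*(-1))*(-1*(-202))) = 315339*(31850 + (69 + 6)*202)/2 = 315339*(31850 + 75*202)/2 = 315339*(31850 + 15150)/2 = (315339/2)*47000 = 7410466500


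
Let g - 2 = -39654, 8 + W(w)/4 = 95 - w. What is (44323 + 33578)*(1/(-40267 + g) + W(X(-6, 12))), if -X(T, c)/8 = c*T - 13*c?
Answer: -43256650169913/79919 ≈ -5.4126e+8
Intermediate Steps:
X(T, c) = 104*c - 8*T*c (X(T, c) = -8*(c*T - 13*c) = -8*(T*c - 13*c) = -8*(-13*c + T*c) = 104*c - 8*T*c)
W(w) = 348 - 4*w (W(w) = -32 + 4*(95 - w) = -32 + (380 - 4*w) = 348 - 4*w)
g = -39652 (g = 2 - 39654 = -39652)
(44323 + 33578)*(1/(-40267 + g) + W(X(-6, 12))) = (44323 + 33578)*(1/(-40267 - 39652) + (348 - 32*12*(13 - 1*(-6)))) = 77901*(1/(-79919) + (348 - 32*12*(13 + 6))) = 77901*(-1/79919 + (348 - 32*12*19)) = 77901*(-1/79919 + (348 - 4*1824)) = 77901*(-1/79919 + (348 - 7296)) = 77901*(-1/79919 - 6948) = 77901*(-555277213/79919) = -43256650169913/79919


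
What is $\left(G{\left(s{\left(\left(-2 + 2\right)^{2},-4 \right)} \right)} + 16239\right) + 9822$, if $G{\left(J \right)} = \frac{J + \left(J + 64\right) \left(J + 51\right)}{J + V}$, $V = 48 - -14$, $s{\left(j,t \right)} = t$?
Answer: $\frac{757177}{29} \approx 26110.0$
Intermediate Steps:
$V = 62$ ($V = 48 + 14 = 62$)
$G{\left(J \right)} = \frac{J + \left(51 + J\right) \left(64 + J\right)}{62 + J}$ ($G{\left(J \right)} = \frac{J + \left(J + 64\right) \left(J + 51\right)}{J + 62} = \frac{J + \left(64 + J\right) \left(51 + J\right)}{62 + J} = \frac{J + \left(51 + J\right) \left(64 + J\right)}{62 + J}$)
$\left(G{\left(s{\left(\left(-2 + 2\right)^{2},-4 \right)} \right)} + 16239\right) + 9822 = \left(\frac{3264 + \left(-4\right)^{2} + 116 \left(-4\right)}{62 - 4} + 16239\right) + 9822 = \left(\frac{3264 + 16 - 464}{58} + 16239\right) + 9822 = \left(\frac{1}{58} \cdot 2816 + 16239\right) + 9822 = \left(\frac{1408}{29} + 16239\right) + 9822 = \frac{472339}{29} + 9822 = \frac{757177}{29}$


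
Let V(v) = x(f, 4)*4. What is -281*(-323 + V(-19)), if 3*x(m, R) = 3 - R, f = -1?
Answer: 273413/3 ≈ 91138.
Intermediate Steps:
x(m, R) = 1 - R/3 (x(m, R) = (3 - R)/3 = 1 - R/3)
V(v) = -4/3 (V(v) = (1 - 1/3*4)*4 = (1 - 4/3)*4 = -1/3*4 = -4/3)
-281*(-323 + V(-19)) = -281*(-323 - 4/3) = -281*(-973/3) = 273413/3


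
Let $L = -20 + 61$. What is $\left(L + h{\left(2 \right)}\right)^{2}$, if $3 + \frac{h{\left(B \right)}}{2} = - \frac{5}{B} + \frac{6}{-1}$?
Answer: $324$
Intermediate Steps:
$L = 41$
$h{\left(B \right)} = -18 - \frac{10}{B}$ ($h{\left(B \right)} = -6 + 2 \left(- \frac{5}{B} + \frac{6}{-1}\right) = -6 + 2 \left(- \frac{5}{B} + 6 \left(-1\right)\right) = -6 + 2 \left(- \frac{5}{B} - 6\right) = -6 + 2 \left(-6 - \frac{5}{B}\right) = -6 - \left(12 + \frac{10}{B}\right) = -18 - \frac{10}{B}$)
$\left(L + h{\left(2 \right)}\right)^{2} = \left(41 - \left(18 + \frac{10}{2}\right)\right)^{2} = \left(41 - 23\right)^{2} = 18^{2} = 324$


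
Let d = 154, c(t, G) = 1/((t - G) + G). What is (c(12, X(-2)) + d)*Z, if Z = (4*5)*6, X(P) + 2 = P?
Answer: 18490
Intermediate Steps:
X(P) = -2 + P
c(t, G) = 1/t
Z = 120 (Z = 20*6 = 120)
(c(12, X(-2)) + d)*Z = (1/12 + 154)*120 = (1849/12)*120 = 18490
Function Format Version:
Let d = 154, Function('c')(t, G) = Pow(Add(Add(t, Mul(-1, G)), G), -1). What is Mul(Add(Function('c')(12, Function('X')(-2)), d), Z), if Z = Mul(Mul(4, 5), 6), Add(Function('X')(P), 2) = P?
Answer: 18490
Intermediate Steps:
Function('X')(P) = Add(-2, P)
Function('c')(t, G) = Pow(t, -1)
Z = 120 (Z = Mul(20, 6) = 120)
Mul(Add(Function('c')(12, Function('X')(-2)), d), Z) = Mul(Add(Pow(12, -1), 154), 120) = Mul(Add(Rational(1, 12), 154), 120) = Mul(Rational(1849, 12), 120) = 18490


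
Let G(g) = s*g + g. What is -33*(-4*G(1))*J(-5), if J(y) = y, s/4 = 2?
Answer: -5940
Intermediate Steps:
s = 8 (s = 4*2 = 8)
G(g) = 9*g (G(g) = 8*g + g = 9*g)
-33*(-4*G(1))*J(-5) = -33*-36*(-5) = -33*-4*9*(-5) = -33*(-36*(-5)) = -33*180 = -1*5940 = -5940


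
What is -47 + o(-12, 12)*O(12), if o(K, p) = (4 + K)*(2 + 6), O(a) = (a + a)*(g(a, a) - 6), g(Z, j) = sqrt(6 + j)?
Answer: 9169 - 4608*sqrt(2) ≈ 2652.3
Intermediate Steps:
O(a) = 2*a*(-6 + sqrt(6 + a)) (O(a) = (a + a)*(sqrt(6 + a) - 6) = (2*a)*(-6 + sqrt(6 + a)) = 2*a*(-6 + sqrt(6 + a)))
o(K, p) = 32 + 8*K (o(K, p) = (4 + K)*8 = 32 + 8*K)
-47 + o(-12, 12)*O(12) = -47 + (32 + 8*(-12))*(2*12*(-6 + sqrt(6 + 12))) = -47 + (32 - 96)*(2*12*(-6 + sqrt(18))) = -47 - 128*12*(-6 + 3*sqrt(2)) = -47 - 64*(-144 + 72*sqrt(2)) = -47 + (9216 - 4608*sqrt(2)) = 9169 - 4608*sqrt(2)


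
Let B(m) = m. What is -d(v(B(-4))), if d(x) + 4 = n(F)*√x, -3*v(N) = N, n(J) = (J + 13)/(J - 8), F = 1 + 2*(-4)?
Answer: 4 + 4*√3/15 ≈ 4.4619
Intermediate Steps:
F = -7 (F = 1 - 8 = -7)
n(J) = (13 + J)/(-8 + J)
v(N) = -N/3
d(x) = -4 - 2*√x/5 (d(x) = -4 + ((13 - 7)/(-8 - 7))*√x = -4 + (6/(-15))*√x = -4 + (-1/15*6)*√x = -4 - 2*√x/5)
-d(v(B(-4))) = -(-4 - 2*2*√3/3/5) = -(-4 - 4*√3/15) = 4 + 4*√3/15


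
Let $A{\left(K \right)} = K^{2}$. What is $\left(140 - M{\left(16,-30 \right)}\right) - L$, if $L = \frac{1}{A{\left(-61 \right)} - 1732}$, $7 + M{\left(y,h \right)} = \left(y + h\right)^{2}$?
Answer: $- \frac{97462}{1989} \approx -49.0$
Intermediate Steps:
$M{\left(y,h \right)} = -7 + \left(h + y\right)^{2}$ ($M{\left(y,h \right)} = -7 + \left(y + h\right)^{2} = -7 + \left(h + y\right)^{2}$)
$L = \frac{1}{1989}$ ($L = \frac{1}{\left(-61\right)^{2} - 1732} = \frac{1}{3721 - 1732} = \frac{1}{1989} \approx 0.00050277$)
$\left(140 - M{\left(16,-30 \right)}\right) - L = \left(140 - \left(-7 + \left(-30 + 16\right)^{2}\right)\right) - \frac{1}{1989} = \left(140 - \left(-7 + \left(-14\right)^{2}\right)\right) - \frac{1}{1989} = \left(140 - \left(-7 + 196\right)\right) - \frac{1}{1989} = \left(140 - 189\right) - \frac{1}{1989} = -49 - \frac{1}{1989} = - \frac{97462}{1989}$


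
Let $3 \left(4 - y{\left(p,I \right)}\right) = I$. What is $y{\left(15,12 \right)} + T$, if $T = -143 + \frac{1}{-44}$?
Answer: $- \frac{6293}{44} \approx -143.02$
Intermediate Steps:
$y{\left(p,I \right)} = 4 - \frac{I}{3}$
$T = - \frac{6293}{44}$ ($T = -143 - \frac{1}{44} = - \frac{6293}{44} \approx -143.02$)
$y{\left(15,12 \right)} + T = \left(4 - 4\right) - \frac{6293}{44} = 0 - \frac{6293}{44} = - \frac{6293}{44}$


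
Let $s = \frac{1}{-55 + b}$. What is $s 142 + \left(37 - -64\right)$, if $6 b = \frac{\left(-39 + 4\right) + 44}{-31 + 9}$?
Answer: $\frac{238475}{2423} \approx 98.421$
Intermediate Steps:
$b = - \frac{3}{44}$ ($b = \frac{\left(\left(-39 + 4\right) + 44\right) \frac{1}{-31 + 9}}{6} = \frac{\left(-35 + 44\right) \frac{1}{-22}}{6} = \frac{9 \left(- \frac{1}{22}\right)}{6} = \frac{1}{6} \left(- \frac{9}{22}\right) = - \frac{3}{44} \approx -0.068182$)
$s = - \frac{44}{2423}$ ($s = \frac{1}{-55 - \frac{3}{44}} = \frac{1}{- \frac{2423}{44}} = - \frac{44}{2423} \approx -0.018159$)
$s 142 + \left(37 - -64\right) = \left(- \frac{44}{2423}\right) 142 + \left(37 - -64\right) = - \frac{6248}{2423} + \left(37 + 64\right) = - \frac{6248}{2423} + 101 = \frac{238475}{2423}$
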